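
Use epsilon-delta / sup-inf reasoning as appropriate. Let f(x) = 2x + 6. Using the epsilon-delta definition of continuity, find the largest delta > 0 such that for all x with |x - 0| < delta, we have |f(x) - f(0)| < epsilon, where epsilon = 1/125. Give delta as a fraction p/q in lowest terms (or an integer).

We compute f(0) = 2*(0) + 6 = 6.
|f(x) - f(0)| = |2x + 6 - (6)| = |2(x - 0)| = 2|x - 0|.
We need 2|x - 0| < 1/125, i.e. |x - 0| < 1/125 / 2 = 1/250.
So any delta <= 1/250 works. Conversely, if delta > 1/250, then x = 0 + 1/250 satisfies |x - 0| = 1/250 < delta but |f(x) - f(0)| = 2 * 1/250 = 1/125, which is not < 1/125; so no larger delta works.
Hence the largest such delta is 1/250.

1/250


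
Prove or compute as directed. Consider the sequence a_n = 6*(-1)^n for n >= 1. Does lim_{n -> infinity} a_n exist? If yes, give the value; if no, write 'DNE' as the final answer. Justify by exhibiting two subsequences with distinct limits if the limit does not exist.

Examine the behaviour of a_n along subsequences.
Even-n subsequence a_{2k} = 6 -> 6. Odd-n subsequence a_{2k+1} = -6 -> -6.
Since these two subsequential limits are 6 and -6, distinct, the full sequence cannot converge (a convergent sequence has all subsequences tending to the same limit). So lim a_n does not exist.

DNE


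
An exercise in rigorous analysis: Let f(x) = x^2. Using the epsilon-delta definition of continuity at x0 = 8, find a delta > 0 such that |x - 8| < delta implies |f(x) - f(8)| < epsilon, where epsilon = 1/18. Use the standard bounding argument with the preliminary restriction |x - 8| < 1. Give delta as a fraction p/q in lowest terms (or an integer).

Factor: |x^2 - (8)^2| = |x - 8| * |x + 8|.
Impose |x - 8| < 1 first. Then |x + 8| = |(x - 8) + 2*(8)| <= |x - 8| + 2*|8| < 1 + 16 = 17.
So |x^2 - (8)^2| < delta * 17.
We need delta * 17 <= 1/18, i.e. delta <= 1/18/17 = 1/306.
Since 1/306 < 1, this is tighter than 1; take delta = 1/306.
So delta = 1/306 works.

1/306


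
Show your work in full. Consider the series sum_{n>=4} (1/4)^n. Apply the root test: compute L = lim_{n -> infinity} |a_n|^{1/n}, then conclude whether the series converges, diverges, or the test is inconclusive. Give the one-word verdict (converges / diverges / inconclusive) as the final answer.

Let a_n denote the general term. Form |a_n|^(1/n) and simplify:
|a_n|^(1/n) = 1/4
Take the limit as n -> infinity: L = 1/4.
Since L = 1/4 < 1, the root test implies convergence.

converges


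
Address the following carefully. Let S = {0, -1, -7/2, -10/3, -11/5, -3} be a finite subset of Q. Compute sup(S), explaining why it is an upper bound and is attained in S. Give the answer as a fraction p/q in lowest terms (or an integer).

S is finite, so sup(S) = max(S).
Sorted decreasing:
0, -1, -11/5, -3, -10/3, -7/2
The extremum is 0.
For every x in S, x <= 0. And 0 is in S, so it is attained.
Therefore sup(S) = 0.

0


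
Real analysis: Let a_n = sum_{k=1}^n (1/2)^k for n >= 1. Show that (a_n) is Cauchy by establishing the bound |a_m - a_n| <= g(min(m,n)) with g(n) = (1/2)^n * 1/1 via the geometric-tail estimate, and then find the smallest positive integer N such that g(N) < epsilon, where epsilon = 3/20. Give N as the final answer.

For m > n >= 1: |a_m - a_n| = sum_{k=n+1}^m (1/2)^k < sum_{k=n+1}^infinity (1/2)^k = (1/2)^(n+1) / (1 - 1/2) = (1/2)^n * (1/2) * (2/1) = (1/2)^n * 1/1.
So g(n) = (1/2)^n / 1. Since g(n) -> 0, (a_n) is Cauchy.
Now solve g(N) < 3/20: (1/2)^N / 1 < 3/20 <=> 2^N > 1 / (1 * 3/20) = 20/3.
Check powers of 2: 2^2 = 4 <= 20/3, 2^3 = 8 > 20/3.
So the smallest such N is 3. Check: g(3) = 1/(1 * 8) = 1/8 < 3/20.

3


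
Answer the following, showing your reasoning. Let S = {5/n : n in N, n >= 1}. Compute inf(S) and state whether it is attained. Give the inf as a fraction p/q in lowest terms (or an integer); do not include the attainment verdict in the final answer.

Analysis:
- Values: 5, 5/2, 5/3, 5/4, ... strictly decreasing.
- The maximum is 5 (n=1); sup = 5 (attained).
- The set is bounded below by 0; 5/n -> 0 so 0 is the greatest lower bound.
- 0 is not in the set, so inf = 0 is not attained.
Conclusion: inf(S) = 0, not attained in S.

0


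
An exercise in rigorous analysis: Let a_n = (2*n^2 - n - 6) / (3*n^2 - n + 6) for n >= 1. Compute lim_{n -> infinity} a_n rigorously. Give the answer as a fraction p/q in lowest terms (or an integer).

Divide numerator and denominator by n^2, the highest power:
numerator / n^2 = 2 - 1/n - 6/n^2
denominator / n^2 = 3 - 1/n + 6/n^2
As n -> infinity, all terms of the form c/n^k (k >= 1) tend to 0.
So numerator / n^2 -> 2 and denominator / n^2 -> 3.
Therefore lim a_n = 2/3.

2/3


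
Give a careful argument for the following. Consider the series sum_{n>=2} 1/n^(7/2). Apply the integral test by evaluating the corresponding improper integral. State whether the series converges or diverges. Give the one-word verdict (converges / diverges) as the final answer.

Let f(x) = x^(-7/2). Then f is positive, continuous, and decreasing on [2, infinity), so the integral test applies.
Compute the improper integral int_{2}^infinity f(x) dx:
  antiderivative F(x) = -2/(5*x^(5/2)).
  As x -> infinity, F(x) -> 0 (since p = 7/2 > 1).
  So int = F(infinity) - F(2) = 0 - (-sqrt(2)/20) = sqrt(2)/20.
  Finite, so by the integral test, the series converges.

converges


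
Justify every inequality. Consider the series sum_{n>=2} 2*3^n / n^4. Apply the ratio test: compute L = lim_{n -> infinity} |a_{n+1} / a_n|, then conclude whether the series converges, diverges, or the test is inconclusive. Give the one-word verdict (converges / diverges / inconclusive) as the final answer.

Let a_n denote the general term. Form the ratio a_{n+1}/a_n and simplify:
a_{n+1}/a_n = 3*n^4/(n + 1)^4
Take the limit as n -> infinity: L = 3.
Since L = 3 > 1 (or L = infinity), the ratio test implies the series diverges.

diverges


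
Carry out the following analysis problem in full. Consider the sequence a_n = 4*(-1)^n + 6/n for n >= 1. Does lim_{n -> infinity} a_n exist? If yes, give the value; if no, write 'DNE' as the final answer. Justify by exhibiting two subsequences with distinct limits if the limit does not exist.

Examine the behaviour of a_n along subsequences.
a_{2k} = 4 + 6/(2k) -> 4. a_{2k+1} = -4 + 6/(2k+1) -> -4.
Since these two subsequential limits are 4 and -4, distinct, the full sequence cannot converge (a convergent sequence has all subsequences tending to the same limit). So lim a_n does not exist.

DNE


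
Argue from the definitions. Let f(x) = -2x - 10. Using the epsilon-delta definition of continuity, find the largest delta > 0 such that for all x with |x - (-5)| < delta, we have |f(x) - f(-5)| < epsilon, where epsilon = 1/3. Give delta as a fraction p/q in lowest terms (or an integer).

We compute f(-5) = -2*(-5) - 10 = 0.
|f(x) - f(-5)| = |-2x - 10 - (0)| = |-2(x - (-5))| = 2|x - (-5)|.
We need 2|x - (-5)| < 1/3, i.e. |x - (-5)| < 1/3 / 2 = 1/6.
So any delta <= 1/6 works. Conversely, if delta > 1/6, then x = -5 + 1/6 satisfies |x - (-5)| = 1/6 < delta but |f(x) - f(-5)| = 2 * 1/6 = 1/3, which is not < 1/3; so no larger delta works.
Hence the largest such delta is 1/6.

1/6


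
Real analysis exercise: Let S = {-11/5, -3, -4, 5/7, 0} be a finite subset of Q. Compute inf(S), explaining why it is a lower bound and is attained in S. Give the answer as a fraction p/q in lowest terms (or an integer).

S is finite, so inf(S) = min(S).
Sorted increasing:
-4, -3, -11/5, 0, 5/7
The extremum is -4.
For every x in S, x >= -4. And -4 is in S, so it is attained.
Therefore inf(S) = -4.

-4


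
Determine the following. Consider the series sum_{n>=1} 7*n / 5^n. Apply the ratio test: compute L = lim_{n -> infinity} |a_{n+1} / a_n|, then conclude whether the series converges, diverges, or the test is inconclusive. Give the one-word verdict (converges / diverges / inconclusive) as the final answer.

Let a_n denote the general term. Form the ratio a_{n+1}/a_n and simplify:
a_{n+1}/a_n = (n + 1)/(5*n)
Take the limit as n -> infinity: L = 1/5.
Since L = 1/5 < 1, the ratio test implies the series converges.

converges


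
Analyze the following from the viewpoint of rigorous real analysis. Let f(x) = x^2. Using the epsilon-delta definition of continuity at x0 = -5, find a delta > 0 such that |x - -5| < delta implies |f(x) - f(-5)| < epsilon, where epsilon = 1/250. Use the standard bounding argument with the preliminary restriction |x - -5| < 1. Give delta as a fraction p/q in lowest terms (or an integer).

Factor: |x^2 - (-5)^2| = |x - -5| * |x + -5|.
Impose |x - -5| < 1 first. Then |x + -5| = |(x - -5) + 2*(-5)| <= |x - -5| + 2*|-5| < 1 + 10 = 11.
So |x^2 - (-5)^2| < delta * 11.
We need delta * 11 <= 1/250, i.e. delta <= 1/250/11 = 1/2750.
Since 1/2750 < 1, this is tighter than 1; take delta = 1/2750.
So delta = 1/2750 works.

1/2750


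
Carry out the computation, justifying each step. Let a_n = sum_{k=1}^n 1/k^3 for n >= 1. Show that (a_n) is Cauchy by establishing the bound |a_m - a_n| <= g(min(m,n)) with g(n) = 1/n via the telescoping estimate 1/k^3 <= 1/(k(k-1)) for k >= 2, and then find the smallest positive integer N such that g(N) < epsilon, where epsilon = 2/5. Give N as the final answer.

For m > n >= 1: |a_m - a_n| = sum_{k=n+1}^m 1/k^3.
Use 1/k^3 <= 1/(k(k-1)) = 1/(k-1) - 1/k for k >= 2 (which holds since k^3 >= k^2 >= k(k-1) for k >= 2):
sum_{k=n+1}^m 1/k^3 <= sum_{k=n+1}^m (1/(k-1) - 1/k) = 1/n - 1/m <= 1/n.
By symmetry the same bound holds with n,m swapped, so |a_m - a_n| <= 1/min(m,n) = g(min(m,n)). Since g(n) -> 0, (a_n) is Cauchy.
Now solve g(N) < 2/5: 1/N < 2/5 <=> N > 1/(2/5) = 5/2.
The smallest integer strictly greater than 5/2 is N = 3.
Check: g(3) = 1/3 < 2/5; g(2) = 1/2 >= 2/5. So N = 3.

3


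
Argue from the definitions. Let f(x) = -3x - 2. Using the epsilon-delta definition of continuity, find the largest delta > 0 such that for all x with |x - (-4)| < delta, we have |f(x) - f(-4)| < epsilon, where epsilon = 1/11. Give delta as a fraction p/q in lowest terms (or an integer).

We compute f(-4) = -3*(-4) - 2 = 10.
|f(x) - f(-4)| = |-3x - 2 - (10)| = |-3(x - (-4))| = 3|x - (-4)|.
We need 3|x - (-4)| < 1/11, i.e. |x - (-4)| < 1/11 / 3 = 1/33.
So any delta <= 1/33 works. Conversely, if delta > 1/33, then x = -4 + 1/33 satisfies |x - (-4)| = 1/33 < delta but |f(x) - f(-4)| = 3 * 1/33 = 1/11, which is not < 1/11; so no larger delta works.
Hence the largest such delta is 1/33.

1/33


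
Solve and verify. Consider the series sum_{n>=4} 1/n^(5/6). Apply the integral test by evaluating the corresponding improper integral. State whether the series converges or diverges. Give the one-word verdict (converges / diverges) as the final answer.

Let f(x) = x^(-5/6). Then f is positive, continuous, and decreasing on [4, infinity), so the integral test applies.
Compute the improper integral int_{4}^infinity f(x) dx:
  antiderivative F(x) = 6*x^(1/6).
  As x -> infinity, F(x) -> infinity (since p = 5/6 < 1).
  So the integral diverges. By the integral test, the series diverges.

diverges


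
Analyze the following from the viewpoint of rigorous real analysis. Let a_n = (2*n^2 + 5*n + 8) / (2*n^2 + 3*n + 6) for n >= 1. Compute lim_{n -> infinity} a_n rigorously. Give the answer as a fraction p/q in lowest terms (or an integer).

Divide numerator and denominator by n^2, the highest power:
numerator / n^2 = 2 + 5/n + 8/n^2
denominator / n^2 = 2 + 3/n + 6/n^2
As n -> infinity, all terms of the form c/n^k (k >= 1) tend to 0.
So numerator / n^2 -> 2 and denominator / n^2 -> 2.
Therefore lim a_n = 1.

1


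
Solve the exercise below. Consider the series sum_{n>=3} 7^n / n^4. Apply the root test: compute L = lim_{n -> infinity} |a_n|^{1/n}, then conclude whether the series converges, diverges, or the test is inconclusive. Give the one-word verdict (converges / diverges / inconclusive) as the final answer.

Let a_n denote the general term. Form |a_n|^(1/n) and simplify:
|a_n|^(1/n) = 7/n^(4/n)
Take the limit as n -> infinity: L = 7.
Since L = 7 > 1, the root test implies divergence.

diverges


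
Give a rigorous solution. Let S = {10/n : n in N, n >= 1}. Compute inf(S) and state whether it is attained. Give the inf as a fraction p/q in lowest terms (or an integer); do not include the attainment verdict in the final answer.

Analysis:
- Values: 10, 5, 10/3, 5/2, ... strictly decreasing.
- The maximum is 10 (n=1); sup = 10 (attained).
- The set is bounded below by 0; 10/n -> 0 so 0 is the greatest lower bound.
- 0 is not in the set, so inf = 0 is not attained.
Conclusion: inf(S) = 0, not attained in S.

0


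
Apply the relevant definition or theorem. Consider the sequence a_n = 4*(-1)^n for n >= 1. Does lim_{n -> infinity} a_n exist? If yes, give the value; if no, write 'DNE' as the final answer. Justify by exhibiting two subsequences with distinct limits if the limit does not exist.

Examine the behaviour of a_n along subsequences.
Even-n subsequence a_{2k} = 4 -> 4. Odd-n subsequence a_{2k+1} = -4 -> -4.
Since these two subsequential limits are 4 and -4, distinct, the full sequence cannot converge (a convergent sequence has all subsequences tending to the same limit). So lim a_n does not exist.

DNE


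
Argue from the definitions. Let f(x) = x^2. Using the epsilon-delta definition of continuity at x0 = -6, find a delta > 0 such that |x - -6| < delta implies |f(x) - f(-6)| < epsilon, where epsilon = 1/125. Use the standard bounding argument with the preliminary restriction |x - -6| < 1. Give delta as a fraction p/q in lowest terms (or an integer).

Factor: |x^2 - (-6)^2| = |x - -6| * |x + -6|.
Impose |x - -6| < 1 first. Then |x + -6| = |(x - -6) + 2*(-6)| <= |x - -6| + 2*|-6| < 1 + 12 = 13.
So |x^2 - (-6)^2| < delta * 13.
We need delta * 13 <= 1/125, i.e. delta <= 1/125/13 = 1/1625.
Since 1/1625 < 1, this is tighter than 1; take delta = 1/1625.
So delta = 1/1625 works.

1/1625


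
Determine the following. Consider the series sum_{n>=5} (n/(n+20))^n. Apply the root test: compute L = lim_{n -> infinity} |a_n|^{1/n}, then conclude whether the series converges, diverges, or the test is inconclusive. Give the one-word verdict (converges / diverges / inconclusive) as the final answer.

Let a_n denote the general term. Form |a_n|^(1/n) and simplify:
|a_n|^(1/n) = n/(n + 20)
Take the limit as n -> infinity: L = 1.
Since L = 1, the root test is inconclusive. (In fact a_n = (n/(n+20))^n -> e^(-20) != 0, so the nth-term test shows divergence; but the root test itself gives no conclusion.)

inconclusive


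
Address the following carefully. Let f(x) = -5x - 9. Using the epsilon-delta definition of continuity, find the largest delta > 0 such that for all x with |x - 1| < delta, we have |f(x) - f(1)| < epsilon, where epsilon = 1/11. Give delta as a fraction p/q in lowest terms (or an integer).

We compute f(1) = -5*(1) - 9 = -14.
|f(x) - f(1)| = |-5x - 9 - (-14)| = |-5(x - 1)| = 5|x - 1|.
We need 5|x - 1| < 1/11, i.e. |x - 1| < 1/11 / 5 = 1/55.
So any delta <= 1/55 works. Conversely, if delta > 1/55, then x = 1 + 1/55 satisfies |x - 1| = 1/55 < delta but |f(x) - f(1)| = 5 * 1/55 = 1/11, which is not < 1/11; so no larger delta works.
Hence the largest such delta is 1/55.

1/55


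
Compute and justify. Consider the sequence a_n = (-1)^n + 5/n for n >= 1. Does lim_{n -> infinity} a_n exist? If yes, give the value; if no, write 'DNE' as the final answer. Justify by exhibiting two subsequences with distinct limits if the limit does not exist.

Examine the behaviour of a_n along subsequences.
a_{2k} = 1 + 5/(2k) -> 1. a_{2k+1} = -1 + 5/(2k+1) -> -1.
Since these two subsequential limits are 1 and -1, distinct, the full sequence cannot converge (a convergent sequence has all subsequences tending to the same limit). So lim a_n does not exist.

DNE


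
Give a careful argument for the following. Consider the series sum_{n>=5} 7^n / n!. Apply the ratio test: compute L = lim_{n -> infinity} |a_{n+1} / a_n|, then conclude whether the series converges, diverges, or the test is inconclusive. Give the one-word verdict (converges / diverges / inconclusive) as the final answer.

Let a_n denote the general term. Form the ratio a_{n+1}/a_n and simplify:
a_{n+1}/a_n = 7/(n + 1)
Take the limit as n -> infinity: L = 0.
Since L = 0 < 1, the ratio test implies the series converges.

converges


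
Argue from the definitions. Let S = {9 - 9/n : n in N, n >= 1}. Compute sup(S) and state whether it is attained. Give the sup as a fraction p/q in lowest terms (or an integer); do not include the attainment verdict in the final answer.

Analysis:
- Values: 0, 9/2, 6, 27/4, ... strictly increasing.
- Minimum is 0 (n=1); inf = 0 (attained).
- 9 - 9/n -> 9 from below; sup = 9, not attained.
Conclusion: sup(S) = 9, not attained in S.

9


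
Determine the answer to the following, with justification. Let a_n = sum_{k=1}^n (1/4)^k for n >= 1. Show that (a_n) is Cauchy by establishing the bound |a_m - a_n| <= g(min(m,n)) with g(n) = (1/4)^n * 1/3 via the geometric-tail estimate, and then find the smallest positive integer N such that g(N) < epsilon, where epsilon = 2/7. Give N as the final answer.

For m > n >= 1: |a_m - a_n| = sum_{k=n+1}^m (1/4)^k < sum_{k=n+1}^infinity (1/4)^k = (1/4)^(n+1) / (1 - 1/4) = (1/4)^n * (1/4) * (4/3) = (1/4)^n * 1/3.
So g(n) = (1/4)^n / 3. Since g(n) -> 0, (a_n) is Cauchy.
Now solve g(N) < 2/7: (1/4)^N / 3 < 2/7 <=> 4^N > 1 / (3 * 2/7) = 7/6.
Check powers of 4: 4^0 = 1 <= 7/6, 4^1 = 4 > 7/6.
So the smallest such N is 1. Check: g(1) = 1/(3 * 4) = 1/12 < 2/7.

1


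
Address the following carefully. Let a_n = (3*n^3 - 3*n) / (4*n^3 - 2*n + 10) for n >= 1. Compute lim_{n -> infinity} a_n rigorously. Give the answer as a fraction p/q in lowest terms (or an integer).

Divide numerator and denominator by n^3, the highest power:
numerator / n^3 = 3 - 3/n^2
denominator / n^3 = 4 - 2/n^2 + 10/n^3
As n -> infinity, all terms of the form c/n^k (k >= 1) tend to 0.
So numerator / n^3 -> 3 and denominator / n^3 -> 4.
Therefore lim a_n = 3/4.

3/4


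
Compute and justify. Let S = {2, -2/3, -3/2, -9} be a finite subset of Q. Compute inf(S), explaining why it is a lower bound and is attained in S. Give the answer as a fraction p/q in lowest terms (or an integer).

S is finite, so inf(S) = min(S).
Sorted increasing:
-9, -3/2, -2/3, 2
The extremum is -9.
For every x in S, x >= -9. And -9 is in S, so it is attained.
Therefore inf(S) = -9.

-9


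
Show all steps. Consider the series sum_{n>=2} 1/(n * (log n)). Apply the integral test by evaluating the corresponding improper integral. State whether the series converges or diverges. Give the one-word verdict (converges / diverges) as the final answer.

Let f(x) = 1/(x*log(x)). Then f is positive, continuous, and decreasing on [2, infinity), so the integral test applies.
Compute the improper integral int_{2}^infinity f(x) dx:
  antiderivative F(x) = log(log(x)).
  F(x) = log(log(x)) -> infinity as x -> infinity. The integral diverges, so by the integral test, the series diverges.

diverges


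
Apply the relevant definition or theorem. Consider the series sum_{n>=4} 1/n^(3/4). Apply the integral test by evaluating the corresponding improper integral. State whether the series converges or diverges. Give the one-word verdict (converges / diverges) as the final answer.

Let f(x) = x^(-3/4). Then f is positive, continuous, and decreasing on [4, infinity), so the integral test applies.
Compute the improper integral int_{4}^infinity f(x) dx:
  antiderivative F(x) = 4*x^(1/4).
  As x -> infinity, F(x) -> infinity (since p = 3/4 < 1).
  So the integral diverges. By the integral test, the series diverges.

diverges


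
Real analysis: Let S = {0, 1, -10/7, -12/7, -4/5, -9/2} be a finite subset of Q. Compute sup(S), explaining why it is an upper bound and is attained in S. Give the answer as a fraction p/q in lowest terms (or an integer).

S is finite, so sup(S) = max(S).
Sorted decreasing:
1, 0, -4/5, -10/7, -12/7, -9/2
The extremum is 1.
For every x in S, x <= 1. And 1 is in S, so it is attained.
Therefore sup(S) = 1.

1


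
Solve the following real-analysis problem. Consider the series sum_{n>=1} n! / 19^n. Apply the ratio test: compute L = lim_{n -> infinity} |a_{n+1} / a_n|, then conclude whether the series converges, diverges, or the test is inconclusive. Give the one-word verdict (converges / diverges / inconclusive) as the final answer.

Let a_n denote the general term. Form the ratio a_{n+1}/a_n and simplify:
a_{n+1}/a_n = n/19 + 1/19
Take the limit as n -> infinity: L = infinity.
Since L = infinity > 1 (or L = infinity), the ratio test implies the series diverges.

diverges


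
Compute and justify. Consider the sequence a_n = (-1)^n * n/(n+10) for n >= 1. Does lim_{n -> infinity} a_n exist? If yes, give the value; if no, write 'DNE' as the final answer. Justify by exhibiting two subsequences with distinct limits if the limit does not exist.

Examine the behaviour of a_n along subsequences.
a_{2k} = 2k/(2k+10) -> 1. a_{2k+1} = -(2k+1)/(2k+11) -> -1.
Since these two subsequential limits are 1 and -1, distinct, the full sequence cannot converge (a convergent sequence has all subsequences tending to the same limit). So lim a_n does not exist.

DNE


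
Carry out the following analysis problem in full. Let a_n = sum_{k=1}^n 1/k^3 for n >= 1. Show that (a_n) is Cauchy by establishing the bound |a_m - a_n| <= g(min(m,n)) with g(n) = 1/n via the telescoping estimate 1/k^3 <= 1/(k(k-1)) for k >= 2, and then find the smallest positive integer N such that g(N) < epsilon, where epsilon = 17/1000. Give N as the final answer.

For m > n >= 1: |a_m - a_n| = sum_{k=n+1}^m 1/k^3.
Use 1/k^3 <= 1/(k(k-1)) = 1/(k-1) - 1/k for k >= 2 (which holds since k^3 >= k^2 >= k(k-1) for k >= 2):
sum_{k=n+1}^m 1/k^3 <= sum_{k=n+1}^m (1/(k-1) - 1/k) = 1/n - 1/m <= 1/n.
By symmetry the same bound holds with n,m swapped, so |a_m - a_n| <= 1/min(m,n) = g(min(m,n)). Since g(n) -> 0, (a_n) is Cauchy.
Now solve g(N) < 17/1000: 1/N < 17/1000 <=> N > 1/(17/1000) = 1000/17.
The smallest integer strictly greater than 1000/17 is N = 59.
Check: g(59) = 1/59 < 17/1000; g(58) = 1/58 >= 17/1000. So N = 59.

59


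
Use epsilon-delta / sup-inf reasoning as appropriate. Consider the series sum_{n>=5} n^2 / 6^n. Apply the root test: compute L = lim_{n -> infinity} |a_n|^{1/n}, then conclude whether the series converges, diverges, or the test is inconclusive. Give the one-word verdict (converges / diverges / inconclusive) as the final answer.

Let a_n denote the general term. Form |a_n|^(1/n) and simplify:
|a_n|^(1/n) = n^(2/n)/6
Take the limit as n -> infinity: L = 1/6.
Since L = 1/6 < 1, the root test implies convergence.

converges


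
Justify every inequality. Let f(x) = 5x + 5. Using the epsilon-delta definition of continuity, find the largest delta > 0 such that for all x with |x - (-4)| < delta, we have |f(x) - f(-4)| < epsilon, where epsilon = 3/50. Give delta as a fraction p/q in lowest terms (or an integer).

We compute f(-4) = 5*(-4) + 5 = -15.
|f(x) - f(-4)| = |5x + 5 - (-15)| = |5(x - (-4))| = 5|x - (-4)|.
We need 5|x - (-4)| < 3/50, i.e. |x - (-4)| < 3/50 / 5 = 3/250.
So any delta <= 3/250 works. Conversely, if delta > 3/250, then x = -4 + 3/250 satisfies |x - (-4)| = 3/250 < delta but |f(x) - f(-4)| = 5 * 3/250 = 3/50, which is not < 3/50; so no larger delta works.
Hence the largest such delta is 3/250.

3/250


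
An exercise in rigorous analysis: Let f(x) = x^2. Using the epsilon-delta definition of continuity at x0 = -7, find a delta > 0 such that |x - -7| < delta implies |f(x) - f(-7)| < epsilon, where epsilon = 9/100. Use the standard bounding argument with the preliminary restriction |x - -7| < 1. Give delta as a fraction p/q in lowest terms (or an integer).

Factor: |x^2 - (-7)^2| = |x - -7| * |x + -7|.
Impose |x - -7| < 1 first. Then |x + -7| = |(x - -7) + 2*(-7)| <= |x - -7| + 2*|-7| < 1 + 14 = 15.
So |x^2 - (-7)^2| < delta * 15.
We need delta * 15 <= 9/100, i.e. delta <= 9/100/15 = 3/500.
Since 3/500 < 1, this is tighter than 1; take delta = 3/500.
So delta = 3/500 works.

3/500


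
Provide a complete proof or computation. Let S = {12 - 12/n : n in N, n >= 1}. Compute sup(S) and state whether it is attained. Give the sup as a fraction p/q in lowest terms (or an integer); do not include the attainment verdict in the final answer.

Analysis:
- Values: 0, 6, 8, 9, ... strictly increasing.
- Minimum is 0 (n=1); inf = 0 (attained).
- 12 - 12/n -> 12 from below; sup = 12, not attained.
Conclusion: sup(S) = 12, not attained in S.

12


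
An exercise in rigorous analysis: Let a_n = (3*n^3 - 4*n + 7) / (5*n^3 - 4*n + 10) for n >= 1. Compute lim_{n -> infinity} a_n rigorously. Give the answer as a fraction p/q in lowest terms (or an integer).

Divide numerator and denominator by n^3, the highest power:
numerator / n^3 = 3 - 4/n^2 + 7/n^3
denominator / n^3 = 5 - 4/n^2 + 10/n^3
As n -> infinity, all terms of the form c/n^k (k >= 1) tend to 0.
So numerator / n^3 -> 3 and denominator / n^3 -> 5.
Therefore lim a_n = 3/5.

3/5


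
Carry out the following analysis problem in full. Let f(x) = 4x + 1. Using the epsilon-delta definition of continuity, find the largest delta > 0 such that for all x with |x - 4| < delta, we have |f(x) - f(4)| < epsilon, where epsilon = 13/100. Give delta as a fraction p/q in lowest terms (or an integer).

We compute f(4) = 4*(4) + 1 = 17.
|f(x) - f(4)| = |4x + 1 - (17)| = |4(x - 4)| = 4|x - 4|.
We need 4|x - 4| < 13/100, i.e. |x - 4| < 13/100 / 4 = 13/400.
So any delta <= 13/400 works. Conversely, if delta > 13/400, then x = 4 + 13/400 satisfies |x - 4| = 13/400 < delta but |f(x) - f(4)| = 4 * 13/400 = 13/100, which is not < 13/100; so no larger delta works.
Hence the largest such delta is 13/400.

13/400


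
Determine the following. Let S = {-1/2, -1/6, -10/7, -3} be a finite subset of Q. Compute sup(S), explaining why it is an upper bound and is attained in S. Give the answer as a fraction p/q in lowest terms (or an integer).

S is finite, so sup(S) = max(S).
Sorted decreasing:
-1/6, -1/2, -10/7, -3
The extremum is -1/6.
For every x in S, x <= -1/6. And -1/6 is in S, so it is attained.
Therefore sup(S) = -1/6.

-1/6


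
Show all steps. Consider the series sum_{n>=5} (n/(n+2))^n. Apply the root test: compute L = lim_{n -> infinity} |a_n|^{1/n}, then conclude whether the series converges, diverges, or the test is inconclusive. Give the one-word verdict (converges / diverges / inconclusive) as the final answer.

Let a_n denote the general term. Form |a_n|^(1/n) and simplify:
|a_n|^(1/n) = n/(n + 2)
Take the limit as n -> infinity: L = 1.
Since L = 1, the root test is inconclusive. (In fact a_n = (n/(n+2))^n -> e^(-2) != 0, so the nth-term test shows divergence; but the root test itself gives no conclusion.)

inconclusive


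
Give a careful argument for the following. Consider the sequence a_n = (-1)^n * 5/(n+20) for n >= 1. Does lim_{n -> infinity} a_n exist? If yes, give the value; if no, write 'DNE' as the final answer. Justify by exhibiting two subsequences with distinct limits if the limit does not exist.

Examine the behaviour of a_n along subsequences.
Even-n subsequence a_{2k} = 5/(2k+20) -> 0. Odd-n subsequence a_{2k+1} = -5/(2k+21) -> 0. Both tend to 0, which suggests the limit is 0; verify directly.
|a_n - 0| = 5/(n+20) < 5/n for every n >= 1.
Given epsilon > 0, choose a positive integer N > 5/epsilon. Then for all n >= N, |a_n| < 5/n <= 5/N < epsilon.
So by the definition of the limit, lim a_n exists and equals 0.

0


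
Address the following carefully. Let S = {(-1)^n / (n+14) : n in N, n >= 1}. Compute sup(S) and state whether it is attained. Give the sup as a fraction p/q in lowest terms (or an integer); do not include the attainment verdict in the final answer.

Analysis:
- Values: -1/15, 1/16, -1/17, 1/18, -1/19, ...
- Positive terms (even n): 1/(2+14), 1/(4+14), ... decreasing -> max = 1/16 (n=2).
- Negative terms (odd n): -1/(1+14), -1/(3+14), ... increasing -> min = -1/15 (n=1).
- So sup = 1/16 (attained at n=2); inf = -1/15 (attained at n=1).
Conclusion: sup(S) = 1/16, attained in S.

1/16


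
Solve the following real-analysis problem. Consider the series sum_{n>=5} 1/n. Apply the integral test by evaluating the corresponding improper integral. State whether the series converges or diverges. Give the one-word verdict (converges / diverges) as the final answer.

Let f(x) = 1/x. Then f is positive, continuous, and decreasing on [5, infinity), so the integral test applies.
Compute the improper integral int_{5}^infinity f(x) dx:
  antiderivative F(x) = log(x).
  As x -> infinity, log(x) -> infinity.
  So int = infinity - log(5) = infinity. By the integral test, the series diverges.

diverges


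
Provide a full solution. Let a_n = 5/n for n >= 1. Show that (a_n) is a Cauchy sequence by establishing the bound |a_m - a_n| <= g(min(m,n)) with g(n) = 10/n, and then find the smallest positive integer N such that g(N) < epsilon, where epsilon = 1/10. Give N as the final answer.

For any m, n >= 1, by the triangle inequality:
|a_m - a_n| = |5/m - 5/n| <= 5*1/m + 5*1/n <= 10/min(m,n).
So g(n) = 10/n bounds the Cauchy difference. Since g(n) -> 0, (a_n) is Cauchy.
Now solve g(N) < 1/10: 10/N < 1/10 <=> N > 10 / (1/10) = 100.
The smallest integer strictly greater than 100 is N = 101.
Check: g(101) = 10/101 = 10/101 < 1/10; g(100) = 1/10 >= 1/10. So N = 101.

101


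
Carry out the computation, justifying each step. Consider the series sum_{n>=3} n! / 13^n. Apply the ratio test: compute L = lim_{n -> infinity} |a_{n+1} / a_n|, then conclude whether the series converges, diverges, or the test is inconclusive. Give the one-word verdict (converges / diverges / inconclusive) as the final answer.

Let a_n denote the general term. Form the ratio a_{n+1}/a_n and simplify:
a_{n+1}/a_n = n/13 + 1/13
Take the limit as n -> infinity: L = infinity.
Since L = infinity > 1 (or L = infinity), the ratio test implies the series diverges.

diverges


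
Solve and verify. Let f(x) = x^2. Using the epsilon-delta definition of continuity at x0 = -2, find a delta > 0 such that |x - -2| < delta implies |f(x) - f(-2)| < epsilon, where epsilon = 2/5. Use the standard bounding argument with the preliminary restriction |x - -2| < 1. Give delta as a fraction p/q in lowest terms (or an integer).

Factor: |x^2 - (-2)^2| = |x - -2| * |x + -2|.
Impose |x - -2| < 1 first. Then |x + -2| = |(x - -2) + 2*(-2)| <= |x - -2| + 2*|-2| < 1 + 4 = 5.
So |x^2 - (-2)^2| < delta * 5.
We need delta * 5 <= 2/5, i.e. delta <= 2/5/5 = 2/25.
Since 2/25 < 1, this is tighter than 1; take delta = 2/25.
So delta = 2/25 works.

2/25


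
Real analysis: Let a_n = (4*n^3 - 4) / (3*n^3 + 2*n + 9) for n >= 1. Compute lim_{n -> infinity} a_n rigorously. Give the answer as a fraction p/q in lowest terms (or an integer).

Divide numerator and denominator by n^3, the highest power:
numerator / n^3 = 4 - 4/n^3
denominator / n^3 = 3 + 2/n^2 + 9/n^3
As n -> infinity, all terms of the form c/n^k (k >= 1) tend to 0.
So numerator / n^3 -> 4 and denominator / n^3 -> 3.
Therefore lim a_n = 4/3.

4/3


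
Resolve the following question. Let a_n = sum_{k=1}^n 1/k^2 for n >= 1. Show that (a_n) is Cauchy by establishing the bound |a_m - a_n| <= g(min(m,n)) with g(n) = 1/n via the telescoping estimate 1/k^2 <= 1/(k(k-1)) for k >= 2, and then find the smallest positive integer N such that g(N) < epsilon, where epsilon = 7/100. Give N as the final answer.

For m > n >= 1: |a_m - a_n| = sum_{k=n+1}^m 1/k^2.
Use 1/k^2 <= 1/(k(k-1)) = 1/(k-1) - 1/k for k >= 2:
sum_{k=n+1}^m 1/k^2 <= sum_{k=n+1}^m (1/(k-1) - 1/k) = 1/n - 1/m <= 1/n.
By symmetry the same bound holds with n,m swapped, so |a_m - a_n| <= 1/min(m,n) = g(min(m,n)). Since g(n) -> 0, (a_n) is Cauchy.
Now solve g(N) < 7/100: 1/N < 7/100 <=> N > 1/(7/100) = 100/7.
The smallest integer strictly greater than 100/7 is N = 15.
Check: g(15) = 1/15 < 7/100; g(14) = 1/14 >= 7/100. So N = 15.

15


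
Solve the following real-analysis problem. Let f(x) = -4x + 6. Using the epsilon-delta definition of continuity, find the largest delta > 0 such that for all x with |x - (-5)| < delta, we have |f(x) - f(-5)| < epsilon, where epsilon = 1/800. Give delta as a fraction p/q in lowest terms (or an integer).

We compute f(-5) = -4*(-5) + 6 = 26.
|f(x) - f(-5)| = |-4x + 6 - (26)| = |-4(x - (-5))| = 4|x - (-5)|.
We need 4|x - (-5)| < 1/800, i.e. |x - (-5)| < 1/800 / 4 = 1/3200.
So any delta <= 1/3200 works. Conversely, if delta > 1/3200, then x = -5 + 1/3200 satisfies |x - (-5)| = 1/3200 < delta but |f(x) - f(-5)| = 4 * 1/3200 = 1/800, which is not < 1/800; so no larger delta works.
Hence the largest such delta is 1/3200.

1/3200


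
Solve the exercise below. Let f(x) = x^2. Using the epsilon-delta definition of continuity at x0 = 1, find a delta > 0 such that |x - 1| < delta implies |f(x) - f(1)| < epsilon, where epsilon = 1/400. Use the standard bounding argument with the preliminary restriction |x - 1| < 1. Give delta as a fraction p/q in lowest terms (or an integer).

Factor: |x^2 - (1)^2| = |x - 1| * |x + 1|.
Impose |x - 1| < 1 first. Then |x + 1| = |(x - 1) + 2*(1)| <= |x - 1| + 2*|1| < 1 + 2 = 3.
So |x^2 - (1)^2| < delta * 3.
We need delta * 3 <= 1/400, i.e. delta <= 1/400/3 = 1/1200.
Since 1/1200 < 1, this is tighter than 1; take delta = 1/1200.
So delta = 1/1200 works.

1/1200


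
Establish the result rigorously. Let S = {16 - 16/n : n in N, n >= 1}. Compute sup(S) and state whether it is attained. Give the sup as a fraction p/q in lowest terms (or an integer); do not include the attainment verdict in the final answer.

Analysis:
- Values: 0, 8, 32/3, 12, ... strictly increasing.
- Minimum is 0 (n=1); inf = 0 (attained).
- 16 - 16/n -> 16 from below; sup = 16, not attained.
Conclusion: sup(S) = 16, not attained in S.

16


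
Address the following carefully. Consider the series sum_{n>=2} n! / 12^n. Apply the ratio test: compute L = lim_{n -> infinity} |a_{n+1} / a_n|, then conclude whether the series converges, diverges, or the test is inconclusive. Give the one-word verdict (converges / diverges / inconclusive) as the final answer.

Let a_n denote the general term. Form the ratio a_{n+1}/a_n and simplify:
a_{n+1}/a_n = n/12 + 1/12
Take the limit as n -> infinity: L = infinity.
Since L = infinity > 1 (or L = infinity), the ratio test implies the series diverges.

diverges


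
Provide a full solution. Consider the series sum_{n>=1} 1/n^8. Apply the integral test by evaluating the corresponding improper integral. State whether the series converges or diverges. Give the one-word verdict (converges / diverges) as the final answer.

Let f(x) = x^(-8). Then f is positive, continuous, and decreasing on [1, infinity), so the integral test applies.
Compute the improper integral int_{1}^infinity f(x) dx:
  antiderivative F(x) = -1/(7*x^7).
  As x -> infinity, F(x) -> 0 (since p = 8 > 1).
  So int = F(infinity) - F(1) = 0 - (-1/7) = 1/7.
  Finite, so by the integral test, the series converges.

converges


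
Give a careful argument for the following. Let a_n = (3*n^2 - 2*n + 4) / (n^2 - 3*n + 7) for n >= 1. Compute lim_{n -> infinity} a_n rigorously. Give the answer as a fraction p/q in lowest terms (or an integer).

Divide numerator and denominator by n^2, the highest power:
numerator / n^2 = 3 - 2/n + 4/n^2
denominator / n^2 = 1 - 3/n + 7/n^2
As n -> infinity, all terms of the form c/n^k (k >= 1) tend to 0.
So numerator / n^2 -> 3 and denominator / n^2 -> 1.
Therefore lim a_n = 3.

3


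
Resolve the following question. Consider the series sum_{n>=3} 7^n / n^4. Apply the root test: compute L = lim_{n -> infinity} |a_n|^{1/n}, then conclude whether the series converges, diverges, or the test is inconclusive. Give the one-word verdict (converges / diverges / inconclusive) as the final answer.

Let a_n denote the general term. Form |a_n|^(1/n) and simplify:
|a_n|^(1/n) = 7/n^(4/n)
Take the limit as n -> infinity: L = 7.
Since L = 7 > 1, the root test implies divergence.

diverges


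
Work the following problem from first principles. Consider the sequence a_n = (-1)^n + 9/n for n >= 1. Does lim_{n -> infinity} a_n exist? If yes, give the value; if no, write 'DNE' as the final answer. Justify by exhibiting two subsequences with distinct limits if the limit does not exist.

Examine the behaviour of a_n along subsequences.
a_{2k} = 1 + 9/(2k) -> 1. a_{2k+1} = -1 + 9/(2k+1) -> -1.
Since these two subsequential limits are 1 and -1, distinct, the full sequence cannot converge (a convergent sequence has all subsequences tending to the same limit). So lim a_n does not exist.

DNE


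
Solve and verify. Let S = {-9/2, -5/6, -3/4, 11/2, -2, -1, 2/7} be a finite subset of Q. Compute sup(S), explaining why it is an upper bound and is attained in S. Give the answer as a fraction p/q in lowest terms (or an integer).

S is finite, so sup(S) = max(S).
Sorted decreasing:
11/2, 2/7, -3/4, -5/6, -1, -2, -9/2
The extremum is 11/2.
For every x in S, x <= 11/2. And 11/2 is in S, so it is attained.
Therefore sup(S) = 11/2.

11/2


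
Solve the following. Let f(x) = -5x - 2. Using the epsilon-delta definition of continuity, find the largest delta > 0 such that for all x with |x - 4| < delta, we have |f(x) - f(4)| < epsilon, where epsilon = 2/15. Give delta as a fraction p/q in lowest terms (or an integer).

We compute f(4) = -5*(4) - 2 = -22.
|f(x) - f(4)| = |-5x - 2 - (-22)| = |-5(x - 4)| = 5|x - 4|.
We need 5|x - 4| < 2/15, i.e. |x - 4| < 2/15 / 5 = 2/75.
So any delta <= 2/75 works. Conversely, if delta > 2/75, then x = 4 + 2/75 satisfies |x - 4| = 2/75 < delta but |f(x) - f(4)| = 5 * 2/75 = 2/15, which is not < 2/15; so no larger delta works.
Hence the largest such delta is 2/75.

2/75


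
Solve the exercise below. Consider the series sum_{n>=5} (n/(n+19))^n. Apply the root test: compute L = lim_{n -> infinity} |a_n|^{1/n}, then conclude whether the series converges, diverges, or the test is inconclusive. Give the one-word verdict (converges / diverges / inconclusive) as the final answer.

Let a_n denote the general term. Form |a_n|^(1/n) and simplify:
|a_n|^(1/n) = n/(n + 19)
Take the limit as n -> infinity: L = 1.
Since L = 1, the root test is inconclusive. (In fact a_n = (n/(n+19))^n -> e^(-19) != 0, so the nth-term test shows divergence; but the root test itself gives no conclusion.)

inconclusive


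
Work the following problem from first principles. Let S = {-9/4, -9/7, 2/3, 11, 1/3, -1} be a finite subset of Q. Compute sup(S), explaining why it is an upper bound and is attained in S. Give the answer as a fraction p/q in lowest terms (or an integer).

S is finite, so sup(S) = max(S).
Sorted decreasing:
11, 2/3, 1/3, -1, -9/7, -9/4
The extremum is 11.
For every x in S, x <= 11. And 11 is in S, so it is attained.
Therefore sup(S) = 11.

11


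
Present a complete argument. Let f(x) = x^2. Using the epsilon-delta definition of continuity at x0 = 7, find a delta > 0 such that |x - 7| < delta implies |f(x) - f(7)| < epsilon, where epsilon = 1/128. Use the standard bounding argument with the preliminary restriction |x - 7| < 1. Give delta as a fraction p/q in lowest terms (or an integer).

Factor: |x^2 - (7)^2| = |x - 7| * |x + 7|.
Impose |x - 7| < 1 first. Then |x + 7| = |(x - 7) + 2*(7)| <= |x - 7| + 2*|7| < 1 + 14 = 15.
So |x^2 - (7)^2| < delta * 15.
We need delta * 15 <= 1/128, i.e. delta <= 1/128/15 = 1/1920.
Since 1/1920 < 1, this is tighter than 1; take delta = 1/1920.
So delta = 1/1920 works.

1/1920


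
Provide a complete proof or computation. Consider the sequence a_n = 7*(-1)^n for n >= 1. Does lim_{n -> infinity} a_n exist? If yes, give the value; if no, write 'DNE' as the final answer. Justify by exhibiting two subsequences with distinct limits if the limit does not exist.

Examine the behaviour of a_n along subsequences.
Even-n subsequence a_{2k} = 7 -> 7. Odd-n subsequence a_{2k+1} = -7 -> -7.
Since these two subsequential limits are 7 and -7, distinct, the full sequence cannot converge (a convergent sequence has all subsequences tending to the same limit). So lim a_n does not exist.

DNE


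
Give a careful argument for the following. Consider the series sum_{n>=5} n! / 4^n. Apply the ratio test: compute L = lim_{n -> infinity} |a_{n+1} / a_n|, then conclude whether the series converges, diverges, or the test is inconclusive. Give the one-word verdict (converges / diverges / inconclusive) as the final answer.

Let a_n denote the general term. Form the ratio a_{n+1}/a_n and simplify:
a_{n+1}/a_n = n/4 + 1/4
Take the limit as n -> infinity: L = infinity.
Since L = infinity > 1 (or L = infinity), the ratio test implies the series diverges.

diverges
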